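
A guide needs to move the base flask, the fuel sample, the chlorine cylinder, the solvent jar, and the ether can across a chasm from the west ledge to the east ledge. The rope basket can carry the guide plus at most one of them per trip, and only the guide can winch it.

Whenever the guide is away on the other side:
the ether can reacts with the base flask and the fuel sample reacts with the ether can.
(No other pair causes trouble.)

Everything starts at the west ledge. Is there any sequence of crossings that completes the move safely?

Yes

1. Guide goes to the east ledge with the ether can.  [the west ledge: the base flask, the chlorine cylinder, the fuel sample, the solvent jar | the east ledge: the ether can]
2. Guide goes back to the west ledge alone.  [the west ledge: the base flask, the chlorine cylinder, the fuel sample, the solvent jar | the east ledge: the ether can]
3. Guide goes to the east ledge with the base flask.  [the west ledge: the chlorine cylinder, the fuel sample, the solvent jar | the east ledge: the base flask, the ether can]
4. Guide goes back to the west ledge with the ether can.  [the west ledge: the chlorine cylinder, the ether can, the fuel sample, the solvent jar | the east ledge: the base flask]
5. Guide goes to the east ledge with the fuel sample.  [the west ledge: the chlorine cylinder, the ether can, the solvent jar | the east ledge: the base flask, the fuel sample]
6. Guide goes back to the west ledge alone.  [the west ledge: the chlorine cylinder, the ether can, the solvent jar | the east ledge: the base flask, the fuel sample]
7. Guide goes to the east ledge with the chlorine cylinder.  [the west ledge: the ether can, the solvent jar | the east ledge: the base flask, the chlorine cylinder, the fuel sample]
8. Guide goes back to the west ledge alone.  [the west ledge: the ether can, the solvent jar | the east ledge: the base flask, the chlorine cylinder, the fuel sample]
9. Guide goes to the east ledge with the solvent jar.  [the west ledge: the ether can | the east ledge: the base flask, the chlorine cylinder, the fuel sample, the solvent jar]
10. Guide goes back to the west ledge alone.  [the west ledge: the ether can | the east ledge: the base flask, the chlorine cylinder, the fuel sample, the solvent jar]
11. Guide goes to the east ledge with the ether can.  [the west ledge: — | the east ledge: the base flask, the chlorine cylinder, the ether can, the fuel sample, the solvent jar]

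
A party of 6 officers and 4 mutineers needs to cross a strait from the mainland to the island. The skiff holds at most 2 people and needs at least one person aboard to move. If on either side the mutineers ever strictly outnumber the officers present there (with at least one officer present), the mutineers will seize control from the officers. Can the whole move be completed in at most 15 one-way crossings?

No

Counting alone: each trip to the island takes at most 2 across and each return brings at least 1 back, so after t trips out (and t−1 returns) at most 2t − (t−1) of the 10 are across; that first reaches 10 at t = 9, so at least 17 crossings are needed.
Since 15 < 17, 15 crossings cannot be enough. (The shortest complete plan in fact takes 17:)
1. 2 mutineers → the island.  (the mainland: 6O 2M; the island: 0O 2M)
2. 1 mutineer ← the mainland.  (the mainland: 6O 3M; the island: 0O 1M)
3. 2 mutineers → the island.  (the mainland: 6O 1M; the island: 0O 3M)
4. 1 mutineer ← the mainland.  (the mainland: 6O 2M; the island: 0O 2M)
5. 2 officers → the island.  (the mainland: 4O 2M; the island: 2O 2M)
6. 1 mutineer ← the mainland.  (the mainland: 4O 3M; the island: 2O 1M)
7. 1 officer and 1 mutineer → the island.  (the mainland: 3O 2M; the island: 3O 2M)
8. 1 mutineer ← the mainland.  (the mainland: 3O 3M; the island: 3O 1M)
9. 2 mutineers → the island.  (the mainland: 3O 1M; the island: 3O 3M)
10. 1 mutineer ← the mainland.  (the mainland: 3O 2M; the island: 3O 2M)
11. 1 officer and 1 mutineer → the island.  (the mainland: 2O 1M; the island: 4O 3M)
12. 1 mutineer ← the mainland.  (the mainland: 2O 2M; the island: 4O 2M)
13. 2 mutineers → the island.  (the mainland: 2O 0M; the island: 4O 4M)
14. 1 mutineer ← the mainland.  (the mainland: 2O 1M; the island: 4O 3M)
15. 1 officer and 1 mutineer → the island.  (the mainland: 1O 0M; the island: 5O 4M)
16. 1 mutineer ← the mainland.  (the mainland: 1O 1M; the island: 5O 3M)
17. 1 officer and 1 mutineer → the island.  (the mainland: 0O 0M; the island: 6O 4M)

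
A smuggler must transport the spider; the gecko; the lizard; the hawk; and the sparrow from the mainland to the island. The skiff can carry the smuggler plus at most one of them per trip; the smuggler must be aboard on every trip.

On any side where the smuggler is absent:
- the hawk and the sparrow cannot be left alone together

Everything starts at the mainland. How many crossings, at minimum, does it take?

Counting alone: the smuggler can take at most 1 across per trip to the island, so moving all 5 needs at least 5 loaded trips out, with a return between consecutive ones — at least 9 crossings.
The plan below uses exactly 9 crossings, so it is optimal:
1. Smuggler goes to the island with the hawk.
2. Smuggler goes back to the mainland alone.
3. Smuggler goes to the island with the spider.
4. Smuggler goes back to the mainland alone.
5. Smuggler goes to the island with the gecko.
6. Smuggler goes back to the mainland alone.
7. Smuggler goes to the island with the lizard.
8. Smuggler goes back to the mainland alone.
9. Smuggler goes to the island with the sparrow.

9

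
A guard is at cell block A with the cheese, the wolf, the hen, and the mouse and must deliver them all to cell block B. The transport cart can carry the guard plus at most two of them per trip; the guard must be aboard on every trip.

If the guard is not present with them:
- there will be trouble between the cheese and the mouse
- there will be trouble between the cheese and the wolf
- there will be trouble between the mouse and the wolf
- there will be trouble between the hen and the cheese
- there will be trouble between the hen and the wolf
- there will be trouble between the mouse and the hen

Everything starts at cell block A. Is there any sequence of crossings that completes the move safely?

Whatever the first load, the items left behind include a forbidden pair without the guard. No opening move is safe, so no plan exists.

No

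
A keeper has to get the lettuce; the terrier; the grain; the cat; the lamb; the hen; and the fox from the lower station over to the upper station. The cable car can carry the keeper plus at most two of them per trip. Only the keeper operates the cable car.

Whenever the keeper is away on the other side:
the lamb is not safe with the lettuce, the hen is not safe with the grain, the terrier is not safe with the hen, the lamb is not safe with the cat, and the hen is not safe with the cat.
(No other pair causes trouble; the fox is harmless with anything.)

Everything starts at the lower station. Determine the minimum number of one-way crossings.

Counting alone: the keeper can take at most 2 across per trip to the upper station, so moving all 7 needs at least 4 loaded trips out, with a return between consecutive ones — at least 7 crossings.
The safety rule pushes this higher. Following every safe sequence of crossings, the most of the 7 that can be at the upper station as the cable car arrives there on crossing 7 is 6 — never all 7.
So no plan with fewer than 9 crossings exists, and this one achieves 9:
1. Keeper goes to the upper station with the hen and the lamb.
2. Keeper goes back to the lower station alone.
3. Keeper goes to the upper station with the lettuce.
4. Keeper goes back to the lower station with the lamb.
5. Keeper goes to the upper station with the cat and the terrier.
6. Keeper goes back to the lower station with the hen.
7. Keeper goes to the upper station with the fox and the grain.
8. Keeper goes back to the lower station alone.
9. Keeper goes to the upper station with the hen and the lamb.

9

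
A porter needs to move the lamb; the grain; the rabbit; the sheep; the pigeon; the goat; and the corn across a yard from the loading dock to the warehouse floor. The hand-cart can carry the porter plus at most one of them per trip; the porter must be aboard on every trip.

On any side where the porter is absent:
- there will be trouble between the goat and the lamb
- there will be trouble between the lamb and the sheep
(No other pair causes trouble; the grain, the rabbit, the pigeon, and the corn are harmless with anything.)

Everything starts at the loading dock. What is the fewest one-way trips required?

Counting alone: the porter can take at most 1 across per trip to the warehouse floor, so moving all 7 needs at least 7 loaded trips out, with a return between consecutive ones — at least 13 crossings.
The safety rule pushes this higher. Following every safe sequence of crossings, the most of the 7 that can be at the warehouse floor as the hand-cart arrives there on crossing 13 is 6 — never all 7.
So no plan with fewer than 15 crossings exists, and this one achieves 15:
1. Porter goes to the warehouse floor with the lamb.
2. Porter goes back to the loading dock alone.
3. Porter goes to the warehouse floor with the grain.
4. Porter goes back to the loading dock alone.
5. Porter goes to the warehouse floor with the rabbit.
6. Porter goes back to the loading dock alone.
7. Porter goes to the warehouse floor with the sheep.
8. Porter goes back to the loading dock with the lamb.
9. Porter goes to the warehouse floor with the goat.
10. Porter goes back to the loading dock alone.
11. Porter goes to the warehouse floor with the pigeon.
12. Porter goes back to the loading dock alone.
13. Porter goes to the warehouse floor with the corn.
14. Porter goes back to the loading dock alone.
15. Porter goes to the warehouse floor with the lamb.

15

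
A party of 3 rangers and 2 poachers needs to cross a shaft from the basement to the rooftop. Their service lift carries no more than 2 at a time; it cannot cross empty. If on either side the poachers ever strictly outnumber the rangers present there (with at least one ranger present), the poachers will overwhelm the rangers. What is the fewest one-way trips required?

7

Counting alone: each trip to the rooftop takes at most 2 across and each return brings at least 1 back, so after t trips out (and t−1 returns) at most 2t − (t−1) of the 5 are across; that first reaches 5 at t = 4, so at least 7 crossings are needed.
The plan below uses exactly 7 crossings, so it is optimal:
1. 2 poachers → the rooftop.  (the basement: 3R 0P; the rooftop: 0R 2P)
2. 1 poacher ← the basement.  (the basement: 3R 1P; the rooftop: 0R 1P)
3. 2 rangers → the rooftop.  (the basement: 1R 1P; the rooftop: 2R 1P)
4. 1 ranger ← the basement.  (the basement: 2R 1P; the rooftop: 1R 1P)
5. 1 ranger and 1 poacher → the rooftop.  (the basement: 1R 0P; the rooftop: 2R 2P)
6. 1 poacher ← the basement.  (the basement: 1R 1P; the rooftop: 2R 1P)
7. 1 ranger and 1 poacher → the rooftop.  (the basement: 0R 0P; the rooftop: 3R 2P)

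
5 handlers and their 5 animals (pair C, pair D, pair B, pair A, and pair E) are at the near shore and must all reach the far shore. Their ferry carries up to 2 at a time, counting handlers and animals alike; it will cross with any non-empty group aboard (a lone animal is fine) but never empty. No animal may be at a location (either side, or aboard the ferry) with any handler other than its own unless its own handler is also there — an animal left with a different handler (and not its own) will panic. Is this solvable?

Following every safe sequence of crossings from the start, the most of the 10 that can be at the far shore as the ferry arrives there on crossings 1, 3, 5, 7 is 2, 3, 4, 5 respectively; the best ever achieved is 5 of 10.
From crossing 9 on, no configuration arises that was not already reachable earlier: only 82 distinct safe configurations (who is on which side, and where the ferry is) can ever be reached, none of them has everyone across, and every continuation just revisits them. So no valid plan exists.

No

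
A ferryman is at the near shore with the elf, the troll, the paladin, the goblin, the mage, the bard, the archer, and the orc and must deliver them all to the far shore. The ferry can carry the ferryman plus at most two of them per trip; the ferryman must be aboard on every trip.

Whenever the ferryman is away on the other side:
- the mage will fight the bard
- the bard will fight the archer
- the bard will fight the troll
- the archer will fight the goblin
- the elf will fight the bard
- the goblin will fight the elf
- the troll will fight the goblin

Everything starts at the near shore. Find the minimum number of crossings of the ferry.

9

Counting alone: the ferryman can take at most 2 across per trip to the far shore, so moving all 8 needs at least 4 loaded trips out, with a return between consecutive ones — at least 7 crossings.
The safety rule pushes this higher. Following every safe sequence of crossings, the most of the 8 that can be at the far shore as the ferry arrives there on crossing 7 is 6 — never all 8.
So no plan with fewer than 9 crossings exists, and this one achieves 9:
1. Ferryman goes to the far shore with the bard and the goblin.  [the near shore: the archer, the elf, the mage, the orc, the paladin, the troll | the far shore: the bard, the goblin]
2. Ferryman goes back to the near shore alone.  [the near shore: the archer, the elf, the mage, the orc, the paladin, the troll | the far shore: the bard, the goblin]
3. Ferryman goes to the far shore with the elf and the troll.  [the near shore: the archer, the mage, the orc, the paladin | the far shore: the bard, the elf, the goblin, the troll]
4. Ferryman goes back to the near shore with the bard and the goblin.  [the near shore: the archer, the bard, the goblin, the mage, the orc, the paladin | the far shore: the elf, the troll]
5. Ferryman goes to the far shore with the archer and the mage.  [the near shore: the bard, the goblin, the orc, the paladin | the far shore: the archer, the elf, the mage, the troll]
6. Ferryman goes back to the near shore alone.  [the near shore: the bard, the goblin, the orc, the paladin | the far shore: the archer, the elf, the mage, the troll]
7. Ferryman goes to the far shore with the orc and the paladin.  [the near shore: the bard, the goblin | the far shore: the archer, the elf, the mage, the orc, the paladin, the troll]
8. Ferryman goes back to the near shore alone.  [the near shore: the bard, the goblin | the far shore: the archer, the elf, the mage, the orc, the paladin, the troll]
9. Ferryman goes to the far shore with the bard and the goblin.  [the near shore: — | the far shore: the archer, the bard, the elf, the goblin, the mage, the orc, the paladin, the troll]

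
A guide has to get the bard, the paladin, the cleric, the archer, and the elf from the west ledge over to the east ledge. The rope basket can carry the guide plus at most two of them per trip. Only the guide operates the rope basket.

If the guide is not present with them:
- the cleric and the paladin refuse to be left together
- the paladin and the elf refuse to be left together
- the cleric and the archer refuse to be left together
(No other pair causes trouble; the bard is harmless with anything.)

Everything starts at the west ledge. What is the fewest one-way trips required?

Counting alone: the guide can take at most 2 across per trip to the east ledge, so moving all 5 needs at least 3 loaded trips out, with a return between consecutive ones — at least 5 crossings.
The plan below uses exactly 5 crossings, so it is optimal:
1. Guide goes to the east ledge with the cleric and the paladin.  [the west ledge: the archer, the bard, the elf | the east ledge: the cleric, the paladin]
2. Guide goes back to the west ledge with the paladin.  [the west ledge: the archer, the bard, the elf, the paladin | the east ledge: the cleric]
3. Guide goes to the east ledge with the bard and the elf.  [the west ledge: the archer, the paladin | the east ledge: the bard, the cleric, the elf]
4. Guide goes back to the west ledge alone.  [the west ledge: the archer, the paladin | the east ledge: the bard, the cleric, the elf]
5. Guide goes to the east ledge with the archer and the paladin.  [the west ledge: — | the east ledge: the archer, the bard, the cleric, the elf, the paladin]

5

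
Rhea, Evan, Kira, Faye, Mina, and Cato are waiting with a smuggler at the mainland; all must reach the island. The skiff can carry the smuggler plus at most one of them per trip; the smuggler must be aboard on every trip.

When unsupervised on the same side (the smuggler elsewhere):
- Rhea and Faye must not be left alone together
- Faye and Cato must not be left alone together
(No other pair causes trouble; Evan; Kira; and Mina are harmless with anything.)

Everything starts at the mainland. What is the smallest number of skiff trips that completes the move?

13

Counting alone: the smuggler can take at most 1 across per trip to the island, so moving all 6 needs at least 6 loaded trips out, with a return between consecutive ones — at least 11 crossings.
The safety rule pushes this higher. Following every safe sequence of crossings, the most of the 6 that can be at the island as the skiff arrives there on crossing 11 is 5 — never all 6.
So no plan with fewer than 13 crossings exists, and this one achieves 13:
1. Smuggler goes to the island with Faye.
2. Smuggler goes back to the mainland alone.
3. Smuggler goes to the island with Rhea.
4. Smuggler goes back to the mainland with Faye.
5. Smuggler goes to the island with Cato.
6. Smuggler goes back to the mainland alone.
7. Smuggler goes to the island with Evan.
8. Smuggler goes back to the mainland alone.
9. Smuggler goes to the island with Kira.
10. Smuggler goes back to the mainland alone.
11. Smuggler goes to the island with Mina.
12. Smuggler goes back to the mainland alone.
13. Smuggler goes to the island with Faye.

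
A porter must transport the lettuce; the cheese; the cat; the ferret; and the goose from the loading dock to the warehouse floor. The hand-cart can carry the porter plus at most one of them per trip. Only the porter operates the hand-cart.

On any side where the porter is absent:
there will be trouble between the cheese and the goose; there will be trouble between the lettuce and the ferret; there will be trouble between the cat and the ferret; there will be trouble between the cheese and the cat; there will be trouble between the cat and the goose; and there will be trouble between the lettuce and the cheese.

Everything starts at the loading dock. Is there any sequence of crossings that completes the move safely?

Whatever the first load, the items left behind include a forbidden pair without the porter. No opening move is safe, so no plan exists.

No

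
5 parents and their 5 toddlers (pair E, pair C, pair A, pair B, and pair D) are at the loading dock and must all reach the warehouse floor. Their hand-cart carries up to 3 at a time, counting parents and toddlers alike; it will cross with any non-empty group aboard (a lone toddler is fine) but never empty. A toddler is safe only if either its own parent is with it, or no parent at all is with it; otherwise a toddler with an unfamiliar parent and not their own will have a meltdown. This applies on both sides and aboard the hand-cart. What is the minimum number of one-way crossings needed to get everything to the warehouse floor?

11

Counting alone: each trip to the warehouse floor takes at most 3 across and each return brings at least 1 back, so after t trips out (and t−1 returns) at most 3t − (t−1) of the 10 are across; that first reaches 10 at t = 5, so at least 9 crossings are needed.
The safety rule pushes this higher. Following every safe sequence of crossings, the most of the 10 that can be at the warehouse floor as the hand-cart arrives there on crossing 9 is 9 — never all 10.
So no plan with fewer than 11 crossings exists, and this one achieves 11:
1. parent E and toddler E cross → the warehouse floor.
2. parent E crosses ← the loading dock.
3. toddler A, toddler B, and toddler C cross → the warehouse floor.
4. toddler E crosses ← the loading dock.
5. parent A, parent B, and parent C cross → the warehouse floor.
6. parent C and toddler C cross ← the loading dock.
7. parent C, parent D, and parent E cross → the warehouse floor.
8. toddler A crosses ← the loading dock.
9. toddler C and toddler E cross → the warehouse floor.
10. toddler E crosses ← the loading dock.
11. toddler A, toddler D, and toddler E cross → the warehouse floor.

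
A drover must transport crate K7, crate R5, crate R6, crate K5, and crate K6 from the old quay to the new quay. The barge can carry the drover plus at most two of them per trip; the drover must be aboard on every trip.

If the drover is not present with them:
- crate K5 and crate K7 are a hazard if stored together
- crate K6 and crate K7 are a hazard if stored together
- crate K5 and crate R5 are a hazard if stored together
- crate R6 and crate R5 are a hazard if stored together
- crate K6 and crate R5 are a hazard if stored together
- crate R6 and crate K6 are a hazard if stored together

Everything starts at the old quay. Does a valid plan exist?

Whatever the first load, the items left behind include a forbidden pair without the drover. No opening move is safe, so no plan exists.

No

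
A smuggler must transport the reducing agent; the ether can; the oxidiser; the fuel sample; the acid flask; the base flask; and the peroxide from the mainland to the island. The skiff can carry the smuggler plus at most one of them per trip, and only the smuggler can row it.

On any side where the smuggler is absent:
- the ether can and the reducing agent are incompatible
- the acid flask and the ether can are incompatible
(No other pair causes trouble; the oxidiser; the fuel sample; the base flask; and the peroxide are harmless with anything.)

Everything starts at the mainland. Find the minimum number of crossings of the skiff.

15

Counting alone: the smuggler can take at most 1 across per trip to the island, so moving all 7 needs at least 7 loaded trips out, with a return between consecutive ones — at least 13 crossings.
The safety rule pushes this higher. Following every safe sequence of crossings, the most of the 7 that can be at the island as the skiff arrives there on crossing 13 is 6 — never all 7.
So no plan with fewer than 15 crossings exists, and this one achieves 15:
1. Smuggler goes to the island with the ether can.
2. Smuggler goes back to the mainland alone.
3. Smuggler goes to the island with the reducing agent.
4. Smuggler goes back to the mainland with the ether can.
5. Smuggler goes to the island with the acid flask.
6. Smuggler goes back to the mainland alone.
7. Smuggler goes to the island with the oxidiser.
8. Smuggler goes back to the mainland alone.
9. Smuggler goes to the island with the fuel sample.
10. Smuggler goes back to the mainland alone.
11. Smuggler goes to the island with the base flask.
12. Smuggler goes back to the mainland alone.
13. Smuggler goes to the island with the peroxide.
14. Smuggler goes back to the mainland alone.
15. Smuggler goes to the island with the ether can.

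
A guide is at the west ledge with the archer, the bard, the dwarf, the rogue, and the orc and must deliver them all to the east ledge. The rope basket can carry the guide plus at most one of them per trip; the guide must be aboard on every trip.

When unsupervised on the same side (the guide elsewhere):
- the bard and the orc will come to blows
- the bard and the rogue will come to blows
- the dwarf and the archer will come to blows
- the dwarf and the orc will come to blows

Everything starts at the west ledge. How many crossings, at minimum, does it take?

impossible

Whatever the first load, the items left behind include a forbidden pair without the guide. No opening move is safe, so no plan exists.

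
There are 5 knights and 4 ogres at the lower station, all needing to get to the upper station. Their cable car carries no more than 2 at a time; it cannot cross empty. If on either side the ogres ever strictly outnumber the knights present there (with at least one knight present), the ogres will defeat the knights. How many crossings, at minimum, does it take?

15

Counting alone: each trip to the upper station takes at most 2 across and each return brings at least 1 back, so after t trips out (and t−1 returns) at most 2t − (t−1) of the 9 are across; that first reaches 9 at t = 8, so at least 15 crossings are needed.
The plan below uses exactly 15 crossings, so it is optimal:
1. 2 ogres → the upper station.  (the lower station: 5K 2O; the upper station: 0K 2O)
2. 1 ogre ← the lower station.  (the lower station: 5K 3O; the upper station: 0K 1O)
3. 2 ogres → the upper station.  (the lower station: 5K 1O; the upper station: 0K 3O)
4. 1 ogre ← the lower station.  (the lower station: 5K 2O; the upper station: 0K 2O)
5. 2 knights → the upper station.  (the lower station: 3K 2O; the upper station: 2K 2O)
6. 1 ogre ← the lower station.  (the lower station: 3K 3O; the upper station: 2K 1O)
7. 1 knight and 1 ogre → the upper station.  (the lower station: 2K 2O; the upper station: 3K 2O)
8. 1 knight ← the lower station.  (the lower station: 3K 2O; the upper station: 2K 2O)
9. 1 knight and 1 ogre → the upper station.  (the lower station: 2K 1O; the upper station: 3K 3O)
10. 1 ogre ← the lower station.  (the lower station: 2K 2O; the upper station: 3K 2O)
11. 1 knight and 1 ogre → the upper station.  (the lower station: 1K 1O; the upper station: 4K 3O)
12. 1 knight ← the lower station.  (the lower station: 2K 1O; the upper station: 3K 3O)
13. 1 knight and 1 ogre → the upper station.  (the lower station: 1K 0O; the upper station: 4K 4O)
14. 1 ogre ← the lower station.  (the lower station: 1K 1O; the upper station: 4K 3O)
15. 1 knight and 1 ogre → the upper station.  (the lower station: 0K 0O; the upper station: 5K 4O)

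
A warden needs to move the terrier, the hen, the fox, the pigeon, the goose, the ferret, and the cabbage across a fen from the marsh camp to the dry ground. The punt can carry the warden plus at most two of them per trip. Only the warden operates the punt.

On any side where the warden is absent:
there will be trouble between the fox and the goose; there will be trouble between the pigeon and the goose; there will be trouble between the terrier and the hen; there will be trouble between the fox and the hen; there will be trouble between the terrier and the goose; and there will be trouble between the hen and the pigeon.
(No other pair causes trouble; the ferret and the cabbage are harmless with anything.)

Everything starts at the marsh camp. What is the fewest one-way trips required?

Counting alone: the warden can take at most 2 across per trip to the dry ground, so moving all 7 needs at least 4 loaded trips out, with a return between consecutive ones — at least 7 crossings.
The safety rule pushes this higher. Following every safe sequence of crossings, the most of the 7 that can be at the dry ground as the punt arrives there on crossing 7 is 6 — never all 7.
So no plan with fewer than 9 crossings exists, and this one achieves 9:
1. Warden goes to the dry ground with the goose and the hen.
2. Warden goes back to the marsh camp alone.
3. Warden goes to the dry ground with the terrier.
4. Warden goes back to the marsh camp with the goose and the hen.
5. Warden goes to the dry ground with the fox and the pigeon.
6. Warden goes back to the marsh camp alone.
7. Warden goes to the dry ground with the cabbage and the ferret.
8. Warden goes back to the marsh camp alone.
9. Warden goes to the dry ground with the goose and the hen.

9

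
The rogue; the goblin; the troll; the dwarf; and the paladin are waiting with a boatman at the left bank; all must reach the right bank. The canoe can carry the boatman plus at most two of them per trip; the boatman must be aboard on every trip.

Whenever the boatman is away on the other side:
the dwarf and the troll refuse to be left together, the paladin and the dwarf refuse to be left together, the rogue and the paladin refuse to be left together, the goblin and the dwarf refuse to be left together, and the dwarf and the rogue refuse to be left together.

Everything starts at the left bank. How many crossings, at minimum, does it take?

7

Counting alone: the boatman can take at most 2 across per trip to the right bank, so moving all 5 needs at least 3 loaded trips out, with a return between consecutive ones — at least 5 crossings.
The safety rule pushes this higher. Following every safe sequence of crossings, the most of the 5 that can be at the right bank as the canoe arrives there on crossing 5 is 4 — never all 5.
So no plan with fewer than 7 crossings exists, and this one achieves 7:
1. Boatman goes to the right bank with the dwarf and the rogue.  [the left bank: the goblin, the paladin, the troll | the right bank: the dwarf, the rogue]
2. Boatman goes back to the left bank with the rogue.  [the left bank: the goblin, the paladin, the rogue, the troll | the right bank: the dwarf]
3. Boatman goes to the right bank with the goblin and the rogue.  [the left bank: the paladin, the troll | the right bank: the dwarf, the goblin, the rogue]
4. Boatman goes back to the left bank with the dwarf.  [the left bank: the dwarf, the paladin, the troll | the right bank: the goblin, the rogue]
5. Boatman goes to the right bank with the dwarf and the troll.  [the left bank: the paladin | the right bank: the dwarf, the goblin, the rogue, the troll]
6. Boatman goes back to the left bank with the dwarf.  [the left bank: the dwarf, the paladin | the right bank: the goblin, the rogue, the troll]
7. Boatman goes to the right bank with the dwarf and the paladin.  [the left bank: — | the right bank: the dwarf, the goblin, the paladin, the rogue, the troll]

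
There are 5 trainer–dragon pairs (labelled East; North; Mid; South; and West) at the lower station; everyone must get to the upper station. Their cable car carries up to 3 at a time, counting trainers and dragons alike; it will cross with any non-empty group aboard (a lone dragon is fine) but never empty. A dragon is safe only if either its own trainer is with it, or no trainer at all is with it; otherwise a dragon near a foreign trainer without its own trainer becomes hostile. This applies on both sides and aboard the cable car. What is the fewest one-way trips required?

Counting alone: each trip to the upper station takes at most 3 across and each return brings at least 1 back, so after t trips out (and t−1 returns) at most 3t − (t−1) of the 10 are across; that first reaches 10 at t = 5, so at least 9 crossings are needed.
The safety rule pushes this higher. Following every safe sequence of crossings, the most of the 10 that can be at the upper station as the cable car arrives there on crossing 9 is 9 — never all 10.
So no plan with fewer than 11 crossings exists, and this one achieves 11:
1. dragon East and trainer East cross → the upper station.
2. trainer East crosses ← the lower station.
3. dragon Mid, dragon North, and dragon South cross → the upper station.
4. dragon East crosses ← the lower station.
5. trainer Mid, trainer North, and trainer South cross → the upper station.
6. dragon North and trainer North cross ← the lower station.
7. trainer East, trainer North, and trainer West cross → the upper station.
8. dragon Mid crosses ← the lower station.
9. dragon East and dragon North cross → the upper station.
10. dragon East crosses ← the lower station.
11. dragon East, dragon Mid, and dragon West cross → the upper station.

11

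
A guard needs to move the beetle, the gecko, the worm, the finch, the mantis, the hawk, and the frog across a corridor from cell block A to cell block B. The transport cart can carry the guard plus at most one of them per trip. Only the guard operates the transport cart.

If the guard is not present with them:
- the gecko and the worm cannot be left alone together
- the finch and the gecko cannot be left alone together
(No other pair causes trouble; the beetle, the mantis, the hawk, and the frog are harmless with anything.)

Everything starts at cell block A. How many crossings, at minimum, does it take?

15

Counting alone: the guard can take at most 1 across per trip to cell block B, so moving all 7 needs at least 7 loaded trips out, with a return between consecutive ones — at least 13 crossings.
The safety rule pushes this higher. Following every safe sequence of crossings, the most of the 7 that can be at cell block B as the transport cart arrives there on crossing 13 is 6 — never all 7.
So no plan with fewer than 15 crossings exists, and this one achieves 15:
1. Guard goes to cell block B with the gecko.
2. Guard goes back to cell block A alone.
3. Guard goes to cell block B with the beetle.
4. Guard goes back to cell block A alone.
5. Guard goes to cell block B with the worm.
6. Guard goes back to cell block A with the gecko.
7. Guard goes to cell block B with the finch.
8. Guard goes back to cell block A alone.
9. Guard goes to cell block B with the mantis.
10. Guard goes back to cell block A alone.
11. Guard goes to cell block B with the hawk.
12. Guard goes back to cell block A alone.
13. Guard goes to cell block B with the frog.
14. Guard goes back to cell block A alone.
15. Guard goes to cell block B with the gecko.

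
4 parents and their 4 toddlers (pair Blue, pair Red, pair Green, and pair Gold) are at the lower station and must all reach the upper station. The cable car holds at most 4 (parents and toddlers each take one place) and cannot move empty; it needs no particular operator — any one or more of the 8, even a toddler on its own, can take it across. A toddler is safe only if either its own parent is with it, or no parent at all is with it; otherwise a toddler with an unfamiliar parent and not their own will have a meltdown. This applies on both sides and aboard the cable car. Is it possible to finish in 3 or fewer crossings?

No

Counting alone: each trip to the upper station takes at most 4 across and each return brings at least 1 back, so after t trips out (and t−1 returns) at most 4t − (t−1) of the 8 are across; that first reaches 8 at t = 3, so at least 5 crossings are needed.
Since 3 < 5, 3 crossings cannot be enough. (The shortest complete plan in fact takes 5:)
1. parent Blue and toddler Blue cross → the upper station.
2. parent Blue crosses ← the lower station.
3. parent Blue, parent Gold, parent Green, and parent Red cross → the upper station.
4. toddler Blue crosses ← the lower station.
5. toddler Blue, toddler Gold, toddler Green, and toddler Red cross → the upper station.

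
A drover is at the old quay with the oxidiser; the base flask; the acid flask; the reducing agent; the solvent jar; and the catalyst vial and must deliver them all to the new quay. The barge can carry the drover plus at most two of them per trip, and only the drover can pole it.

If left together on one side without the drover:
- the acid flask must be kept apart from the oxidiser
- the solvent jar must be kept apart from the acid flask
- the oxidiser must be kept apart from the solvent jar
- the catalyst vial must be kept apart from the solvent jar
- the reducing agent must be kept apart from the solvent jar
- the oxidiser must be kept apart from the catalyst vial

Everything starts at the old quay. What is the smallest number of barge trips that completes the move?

9

Counting alone: the drover can take at most 2 across per trip to the new quay, so moving all 6 needs at least 3 loaded trips out, with a return between consecutive ones — at least 5 crossings.
The safety rule pushes this higher. Following every safe sequence of crossings, the most of the 6 that can be at the new quay as the barge arrives there on crossings 5, 7 is 4, 5 respectively — never all 6.
So no plan with fewer than 9 crossings exists, and this one achieves 9:
1. Drover goes to the new quay with the oxidiser and the solvent jar.
2. Drover goes back to the old quay with the oxidiser.
3. Drover goes to the new quay with the base flask and the oxidiser.
4. Drover goes back to the old quay with the oxidiser.
5. Drover goes to the new quay with the oxidiser and the reducing agent.
6. Drover goes back to the old quay with the solvent jar.
7. Drover goes to the new quay with the acid flask and the catalyst vial.
8. Drover goes back to the old quay with the oxidiser.
9. Drover goes to the new quay with the oxidiser and the solvent jar.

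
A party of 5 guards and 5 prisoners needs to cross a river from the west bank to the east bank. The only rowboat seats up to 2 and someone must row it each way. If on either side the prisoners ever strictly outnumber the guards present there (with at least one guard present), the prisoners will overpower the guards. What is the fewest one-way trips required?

impossible

Following every safe sequence of crossings from the start, the most of the 10 that can be at the east bank as the rowboat arrives there on crossings 1, 3, 5, 7 is 2, 3, 4, 5 respectively; the best ever achieved is 5 of 10.
From crossing 9 on, no configuration arises that was not already reachable earlier: only 13 distinct safe configurations (who is on which side, and where the rowboat is) can ever be reached, none of them has everyone across, and every continuation just revisits them. They are: 0 guards + 0 prisoners across (rowboat back at the start); 0 guards + 1 prisoner across (rowboat there); 0 guards + 1 prisoner across (rowboat back at the start); 0 guards + 2 prisoners across (rowboat there); 0 guards + 2 prisoners across (rowboat back at the start); 0 guards + 3 prisoners across (rowboat there); 0 guards + 3 prisoners across (rowboat back at the start); 0 guards + 4 prisoners across (rowboat there); 0 guards + 4 prisoners across (rowboat back at the start); 0 guards + 5 prisoners across (rowboat there); 1 guard + 1 prisoner across (rowboat there); 1 guard + 1 prisoner across (rowboat back at the start); 2 guards + 2 prisoners across (rowboat there). So no valid plan exists.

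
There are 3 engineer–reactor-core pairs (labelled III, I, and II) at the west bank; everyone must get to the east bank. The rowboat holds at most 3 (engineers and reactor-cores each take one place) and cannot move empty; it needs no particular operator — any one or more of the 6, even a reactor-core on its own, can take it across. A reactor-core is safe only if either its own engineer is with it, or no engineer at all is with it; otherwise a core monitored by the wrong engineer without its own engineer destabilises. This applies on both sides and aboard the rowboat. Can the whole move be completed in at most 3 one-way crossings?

No

Counting alone: each trip to the east bank takes at most 3 across and each return brings at least 1 back, so after t trips out (and t−1 returns) at most 3t − (t−1) of the 6 are across; that first reaches 6 at t = 3, so at least 5 crossings are needed.
Since 3 < 5, 3 crossings cannot be enough. (The shortest complete plan in fact takes 5:)
1. engineer III and reactor-core III cross → the east bank.
2. engineer III crosses ← the west bank.
3. engineer I, engineer II, and engineer III cross → the east bank.
4. reactor-core III crosses ← the west bank.
5. reactor-core I, reactor-core II, and reactor-core III cross → the east bank.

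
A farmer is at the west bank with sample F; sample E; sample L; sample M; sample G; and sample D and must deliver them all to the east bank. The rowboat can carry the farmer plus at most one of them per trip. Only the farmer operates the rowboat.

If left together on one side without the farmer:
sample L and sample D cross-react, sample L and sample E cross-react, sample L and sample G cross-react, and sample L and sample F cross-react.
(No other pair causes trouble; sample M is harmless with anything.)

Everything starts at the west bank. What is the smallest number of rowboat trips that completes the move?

impossible

Following every safe sequence of crossings from the start, the most of the 6 that can be at the east bank as the rowboat arrives there on crossings 1, 3, 5 is 1, 2, 3 respectively; the best ever achieved is 3 of 6.
From crossing 7 on, no configuration arises that was not already reachable earlier: only 22 distinct safe configurations (who is on which side, and where the rowboat is) can ever be reached, none of them has everyone across, and every continuation just revisits them. So no valid plan exists.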